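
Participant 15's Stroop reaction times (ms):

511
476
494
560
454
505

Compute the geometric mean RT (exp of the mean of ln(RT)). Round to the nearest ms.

ln(RT): 6.2364, 6.1654, 6.2025, 6.3279, 6.1181, 6.2246
Mean ln(RT) = 37.2749/6 = 6.21249
Geometric mean = exp(6.21249) = 498.94 ms

499 ms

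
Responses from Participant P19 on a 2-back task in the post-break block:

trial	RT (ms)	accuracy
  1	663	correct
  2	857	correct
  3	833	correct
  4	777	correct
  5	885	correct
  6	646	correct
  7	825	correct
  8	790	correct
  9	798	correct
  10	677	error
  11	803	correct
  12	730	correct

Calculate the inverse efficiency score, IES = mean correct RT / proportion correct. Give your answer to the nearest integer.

Correct trials (n=11): 663, 857, 833, 777, 885, 646, 825, 790, 798, 803, 730
Mean correct RT = 8607/11 = 782.4545 ms
Proportion correct = 11/12
IES = 782.4545 / (11/12) = 853.587 ms

854 ms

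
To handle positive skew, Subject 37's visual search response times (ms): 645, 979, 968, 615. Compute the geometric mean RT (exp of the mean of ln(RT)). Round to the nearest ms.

ln(RT): 6.4693, 6.8865, 6.8752, 6.4216
Mean ln(RT) = 26.6526/4 = 6.66316
Geometric mean = exp(6.66316) = 783.02 ms

783 ms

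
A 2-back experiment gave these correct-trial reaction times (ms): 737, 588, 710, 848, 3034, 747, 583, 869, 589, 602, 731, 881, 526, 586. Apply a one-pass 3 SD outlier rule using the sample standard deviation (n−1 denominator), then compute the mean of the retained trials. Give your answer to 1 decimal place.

692.1 ms

n = 14, ΣRT = 12031, M = 859.357
Σ(x−M)² = 5271325.21; s = √(5271325.21/13) = 636.778
Cutoffs: 859.357 ± 3·636.778 → [-1051.0, 2769.7]
Outside: 3034 → excluded.
Retained (n=13): Σ = 8997, mean = 8997/13 = 692.077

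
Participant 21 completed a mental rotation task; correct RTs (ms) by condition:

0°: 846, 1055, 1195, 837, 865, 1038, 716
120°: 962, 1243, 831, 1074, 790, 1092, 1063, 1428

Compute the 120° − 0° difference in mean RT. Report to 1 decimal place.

124.4 ms

M(0°) = 6552/7 = 936.000
M(120°) = 8483/8 = 1060.375
Difference = 1060.375 − 936.000 = 124.375 ms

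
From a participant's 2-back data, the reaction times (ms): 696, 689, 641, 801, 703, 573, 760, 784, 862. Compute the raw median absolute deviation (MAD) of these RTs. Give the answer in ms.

Sorted: 573, 641, 689, 696, 703, 760, 784, 801, 862 → median = 703
|x − 703|: 7, 14, 62, 98, 0, 130, 57, 81, 159
Sorted deviations: 0, 7, 14, 57, 62, 81, 98, 130, 159 → MAD = 62

62 ms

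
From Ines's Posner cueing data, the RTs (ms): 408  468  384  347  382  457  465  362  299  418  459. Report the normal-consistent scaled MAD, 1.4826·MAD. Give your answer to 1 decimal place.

72.6 ms

Sorted: 299, 347, 362, 382, 384, 408, 418, 457, 459, 465, 468 → median = 408
|x − 408| sorted: 0, 10, 24, 26, 46, 49, 51, 57, 60, 61, 109 → MAD = 49
Robust SD ≈ 1.4826 × 49 = 72.647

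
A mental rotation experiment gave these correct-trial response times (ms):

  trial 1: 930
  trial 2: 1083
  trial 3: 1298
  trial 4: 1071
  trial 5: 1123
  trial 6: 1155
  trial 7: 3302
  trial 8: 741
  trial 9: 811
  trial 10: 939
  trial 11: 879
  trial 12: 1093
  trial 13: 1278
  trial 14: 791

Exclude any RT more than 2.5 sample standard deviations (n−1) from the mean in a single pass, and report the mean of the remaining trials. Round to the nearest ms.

n = 14, ΣRT = 16494, M = 1178.143
Σ(x−M)² = 5250481.71; s = √(5250481.71/13) = 635.518
Cutoffs: 1178.143 ± 2.5·635.518 → [-410.7, 2766.9]
Outside: 3302 → excluded.
Retained (n=13): Σ = 13192, mean = 13192/13 = 1014.769

1015 ms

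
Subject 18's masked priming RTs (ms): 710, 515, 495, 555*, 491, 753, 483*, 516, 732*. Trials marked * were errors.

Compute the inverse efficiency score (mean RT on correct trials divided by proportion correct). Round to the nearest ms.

870 ms

Correct trials (n=6): 710, 515, 495, 491, 753, 516
Mean correct RT = 3480/6 = 580.0000 ms
Proportion correct = 6/9
IES = 580.0000 / (6/9) = 870.000 ms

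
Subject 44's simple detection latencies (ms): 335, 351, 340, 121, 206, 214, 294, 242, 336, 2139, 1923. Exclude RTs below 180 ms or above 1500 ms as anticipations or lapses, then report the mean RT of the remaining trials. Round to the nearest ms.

290 ms

Excluded: 121, 1923, 2139
Retained (n=8): Σ = 2318
Mean = 2318/8 = 289.7500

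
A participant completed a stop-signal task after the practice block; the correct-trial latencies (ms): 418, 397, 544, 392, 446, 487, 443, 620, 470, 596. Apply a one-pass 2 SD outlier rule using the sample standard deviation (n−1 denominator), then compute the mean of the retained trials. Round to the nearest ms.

n = 10, ΣRT = 4813, M = 481.300
Σ(x−M)² = 58286.10; s = √(58286.10/9) = 80.475
Cutoffs: 481.300 ± 2·80.475 → [320.3, 642.3]
No RTs fall outside the cutoffs; all 10 retained. Mean = 4813/10 = 481.300

481 ms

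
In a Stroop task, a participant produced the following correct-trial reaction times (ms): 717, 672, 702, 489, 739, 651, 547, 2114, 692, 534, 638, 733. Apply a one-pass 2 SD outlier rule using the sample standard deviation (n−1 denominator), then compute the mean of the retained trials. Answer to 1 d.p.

n = 12, ΣRT = 9228, M = 769.000
Σ(x−M)² = 2047746.00; s = √(2047746.00/11) = 431.461
Cutoffs: 769.000 ± 2·431.461 → [-93.9, 1631.9]
Outside: 2114 → excluded.
Retained (n=11): Σ = 7114, mean = 7114/11 = 646.727

646.7 ms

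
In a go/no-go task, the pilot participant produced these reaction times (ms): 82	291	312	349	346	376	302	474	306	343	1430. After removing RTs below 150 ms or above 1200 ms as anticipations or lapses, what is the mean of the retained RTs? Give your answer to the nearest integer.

344 ms

Excluded: 82, 1430
Retained (n=9): Σ = 3099
Mean = 3099/9 = 344.3333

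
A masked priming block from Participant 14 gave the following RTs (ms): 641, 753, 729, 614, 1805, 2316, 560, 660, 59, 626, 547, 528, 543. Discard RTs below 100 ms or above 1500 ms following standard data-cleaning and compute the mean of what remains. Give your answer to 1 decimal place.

620.1 ms

Excluded: 59, 1805, 2316
Retained (n=10): Σ = 6201
Mean = 6201/10 = 620.1000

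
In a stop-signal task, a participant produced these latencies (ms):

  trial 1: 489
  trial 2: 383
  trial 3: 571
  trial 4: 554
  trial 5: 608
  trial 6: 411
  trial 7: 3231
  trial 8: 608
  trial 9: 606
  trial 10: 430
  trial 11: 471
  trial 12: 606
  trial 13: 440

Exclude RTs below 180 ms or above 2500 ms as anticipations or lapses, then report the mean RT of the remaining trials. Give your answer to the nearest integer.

515 ms

Excluded: 3231
Retained (n=12): Σ = 6177
Mean = 6177/12 = 514.7500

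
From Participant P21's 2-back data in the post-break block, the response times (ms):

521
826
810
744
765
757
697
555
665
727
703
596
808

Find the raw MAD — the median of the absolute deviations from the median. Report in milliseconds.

Sorted: 521, 555, 596, 665, 697, 703, 727, 744, 757, 765, 808, 810, 826 → median = 727
|x − 727|: 206, 99, 83, 17, 38, 30, 30, 172, 62, 0, 24, 131, 81
Sorted deviations: 0, 17, 24, 30, 30, 38, 62, 81, 83, 99, 131, 172, 206 → MAD = 62

62 ms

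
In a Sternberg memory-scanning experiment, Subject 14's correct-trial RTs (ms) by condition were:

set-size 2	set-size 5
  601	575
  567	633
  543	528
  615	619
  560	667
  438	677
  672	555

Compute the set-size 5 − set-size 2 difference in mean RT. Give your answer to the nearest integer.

37 ms

M(set-size 2) = 3996/7 = 570.857
M(set-size 5) = 4254/7 = 607.714
Difference = 607.714 − 570.857 = 36.857 ms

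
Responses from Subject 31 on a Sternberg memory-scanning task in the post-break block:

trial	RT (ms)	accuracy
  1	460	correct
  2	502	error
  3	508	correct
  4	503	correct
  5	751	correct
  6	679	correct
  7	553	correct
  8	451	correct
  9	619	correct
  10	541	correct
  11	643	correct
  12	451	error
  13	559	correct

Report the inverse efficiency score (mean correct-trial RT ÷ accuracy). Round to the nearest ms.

Correct trials (n=11): 460, 508, 503, 751, 679, 553, 451, 619, 541, 643, 559
Mean correct RT = 6267/11 = 569.7273 ms
Proportion correct = 11/13
IES = 569.7273 / (11/13) = 673.314 ms

673 ms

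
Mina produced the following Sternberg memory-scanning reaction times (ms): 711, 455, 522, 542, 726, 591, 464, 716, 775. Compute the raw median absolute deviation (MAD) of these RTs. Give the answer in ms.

Sorted: 455, 464, 522, 542, 591, 711, 716, 726, 775 → median = 591
|x − 591|: 120, 136, 69, 49, 135, 0, 127, 125, 184
Sorted deviations: 0, 49, 69, 120, 125, 127, 135, 136, 184 → MAD = 125

125 ms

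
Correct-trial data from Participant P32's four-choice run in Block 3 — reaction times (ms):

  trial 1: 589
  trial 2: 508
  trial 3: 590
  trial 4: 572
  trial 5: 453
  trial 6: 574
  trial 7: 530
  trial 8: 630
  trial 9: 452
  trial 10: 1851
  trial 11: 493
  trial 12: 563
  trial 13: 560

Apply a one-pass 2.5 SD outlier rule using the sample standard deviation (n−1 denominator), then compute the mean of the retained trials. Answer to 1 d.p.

542.8 ms

n = 13, ΣRT = 8365, M = 643.462
Σ(x−M)² = 1614321.23; s = √(1614321.23/12) = 366.779
Cutoffs: 643.462 ± 2.5·366.779 → [-273.5, 1560.4]
Outside: 1851 → excluded.
Retained (n=12): Σ = 6514, mean = 6514/12 = 542.833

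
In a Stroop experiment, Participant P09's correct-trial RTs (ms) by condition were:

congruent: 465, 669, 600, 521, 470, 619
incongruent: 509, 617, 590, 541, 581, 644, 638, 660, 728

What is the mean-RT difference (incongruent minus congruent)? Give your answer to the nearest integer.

55 ms

M(congruent) = 3344/6 = 557.333
M(incongruent) = 5508/9 = 612.000
Difference = 612.000 − 557.333 = 54.667 ms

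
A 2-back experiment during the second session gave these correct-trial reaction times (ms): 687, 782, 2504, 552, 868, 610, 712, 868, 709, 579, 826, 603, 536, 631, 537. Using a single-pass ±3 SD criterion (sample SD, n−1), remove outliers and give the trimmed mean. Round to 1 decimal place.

n = 15, ΣRT = 12004, M = 800.267
Σ(x−M)² = 3295336.93; s = √(3295336.93/14) = 485.161
Cutoffs: 800.267 ± 3·485.161 → [-655.2, 2255.7]
Outside: 2504 → excluded.
Retained (n=14): Σ = 9500, mean = 9500/14 = 678.571

678.6 ms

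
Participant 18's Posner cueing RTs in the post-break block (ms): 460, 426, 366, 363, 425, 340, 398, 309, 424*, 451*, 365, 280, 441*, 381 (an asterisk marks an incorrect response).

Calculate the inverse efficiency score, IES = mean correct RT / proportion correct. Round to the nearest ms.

Correct trials (n=11): 460, 426, 366, 363, 425, 340, 398, 309, 365, 280, 381
Mean correct RT = 4113/11 = 373.9091 ms
Proportion correct = 11/14
IES = 373.9091 / (11/14) = 475.884 ms

476 ms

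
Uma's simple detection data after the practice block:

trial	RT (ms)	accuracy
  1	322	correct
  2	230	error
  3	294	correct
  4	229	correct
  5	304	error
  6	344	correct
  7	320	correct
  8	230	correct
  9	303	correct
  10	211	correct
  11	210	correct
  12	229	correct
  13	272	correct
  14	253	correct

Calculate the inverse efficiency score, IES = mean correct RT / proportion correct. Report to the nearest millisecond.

313 ms

Correct trials (n=12): 322, 294, 229, 344, 320, 230, 303, 211, 210, 229, 272, 253
Mean correct RT = 3217/12 = 268.0833 ms
Proportion correct = 12/14
IES = 268.0833 / (12/14) = 312.764 ms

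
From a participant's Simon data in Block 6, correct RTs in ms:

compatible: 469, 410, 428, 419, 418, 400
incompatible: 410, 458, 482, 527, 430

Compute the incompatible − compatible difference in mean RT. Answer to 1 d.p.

M(compatible) = 2544/6 = 424.000
M(incompatible) = 2307/5 = 461.400
Difference = 461.400 − 424.000 = 37.400 ms

37.4 ms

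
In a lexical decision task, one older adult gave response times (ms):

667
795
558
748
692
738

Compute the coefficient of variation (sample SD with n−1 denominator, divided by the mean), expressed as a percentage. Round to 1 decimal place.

11.8%

n = 6, Σ = 4198, M = 699.6667
Σ(x−M)² = 34089.333; s = √(34089.333/5) = 82.5704
CV = 82.5704 / 699.6667 = 0.11801 = 11.801%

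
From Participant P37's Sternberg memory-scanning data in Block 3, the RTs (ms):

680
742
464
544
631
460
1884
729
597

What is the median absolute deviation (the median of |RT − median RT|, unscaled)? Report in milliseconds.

Sorted: 460, 464, 544, 597, 631, 680, 729, 742, 1884 → median = 631
|x − 631|: 49, 111, 167, 87, 0, 171, 1253, 98, 34
Sorted deviations: 0, 34, 49, 87, 98, 111, 167, 171, 1253 → MAD = 98

98 ms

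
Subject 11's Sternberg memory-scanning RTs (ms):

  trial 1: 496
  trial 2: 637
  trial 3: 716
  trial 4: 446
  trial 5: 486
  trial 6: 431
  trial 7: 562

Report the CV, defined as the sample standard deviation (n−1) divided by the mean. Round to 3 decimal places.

n = 7, Σ = 3774, M = 539.1429
Σ(x−M)² = 66432.857; s = √(66432.857/6) = 105.2243
CV = 105.2243 / 539.1429 = 0.19517

0.195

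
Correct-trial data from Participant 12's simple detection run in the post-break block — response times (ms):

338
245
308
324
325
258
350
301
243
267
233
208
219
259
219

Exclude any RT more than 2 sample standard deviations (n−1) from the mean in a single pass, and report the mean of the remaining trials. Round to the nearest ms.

n = 15, ΣRT = 4097, M = 273.133
Σ(x−M)² = 31265.73; s = √(31265.73/14) = 47.257
Cutoffs: 273.133 ± 2·47.257 → [178.6, 367.6]
No RTs fall outside the cutoffs; all 15 retained. Mean = 4097/15 = 273.133

273 ms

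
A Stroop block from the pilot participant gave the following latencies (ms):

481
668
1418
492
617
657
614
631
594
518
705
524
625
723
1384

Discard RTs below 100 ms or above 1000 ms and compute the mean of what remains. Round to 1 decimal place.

Excluded: 1384, 1418
Retained (n=13): Σ = 7849
Mean = 7849/13 = 603.7692

603.8 ms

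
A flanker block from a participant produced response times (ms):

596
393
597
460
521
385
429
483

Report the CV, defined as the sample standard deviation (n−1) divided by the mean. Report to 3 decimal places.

0.172

n = 8, Σ = 3864, M = 483.0000
Σ(x−M)² = 48358.000; s = √(48358.000/7) = 83.1161
CV = 83.1161 / 483.0000 = 0.17208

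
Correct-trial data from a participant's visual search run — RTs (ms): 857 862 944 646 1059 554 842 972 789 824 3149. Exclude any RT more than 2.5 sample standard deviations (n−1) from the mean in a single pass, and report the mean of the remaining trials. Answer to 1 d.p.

834.9 ms

n = 11, ΣRT = 11498, M = 1045.273
Σ(x−M)² = 5067242.18; s = √(5067242.18/10) = 711.846
Cutoffs: 1045.273 ± 2.5·711.846 → [-734.3, 2824.9]
Outside: 3149 → excluded.
Retained (n=10): Σ = 8349, mean = 8349/10 = 834.900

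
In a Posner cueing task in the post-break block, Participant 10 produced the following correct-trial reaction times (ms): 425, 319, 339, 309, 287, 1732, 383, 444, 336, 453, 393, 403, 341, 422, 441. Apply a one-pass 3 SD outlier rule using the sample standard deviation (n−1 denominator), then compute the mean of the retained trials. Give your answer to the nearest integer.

378 ms

n = 15, ΣRT = 7027, M = 468.467
Σ(x−M)² = 1750699.73; s = √(1750699.73/14) = 353.624
Cutoffs: 468.467 ± 3·353.624 → [-592.4, 1529.3]
Outside: 1732 → excluded.
Retained (n=14): Σ = 5295, mean = 5295/14 = 378.214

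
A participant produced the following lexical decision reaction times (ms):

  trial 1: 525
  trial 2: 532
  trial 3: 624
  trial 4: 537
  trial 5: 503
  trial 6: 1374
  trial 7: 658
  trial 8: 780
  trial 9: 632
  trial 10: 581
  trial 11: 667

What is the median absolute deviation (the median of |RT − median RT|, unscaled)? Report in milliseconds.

87 ms

Sorted: 503, 525, 532, 537, 581, 624, 632, 658, 667, 780, 1374 → median = 624
|x − 624|: 99, 92, 0, 87, 121, 750, 34, 156, 8, 43, 43
Sorted deviations: 0, 8, 34, 43, 43, 87, 92, 99, 121, 156, 750 → MAD = 87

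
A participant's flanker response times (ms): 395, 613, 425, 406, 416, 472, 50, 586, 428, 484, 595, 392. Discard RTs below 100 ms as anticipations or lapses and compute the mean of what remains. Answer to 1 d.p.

Excluded: 50
Retained (n=11): Σ = 5212
Mean = 5212/11 = 473.8182

473.8 ms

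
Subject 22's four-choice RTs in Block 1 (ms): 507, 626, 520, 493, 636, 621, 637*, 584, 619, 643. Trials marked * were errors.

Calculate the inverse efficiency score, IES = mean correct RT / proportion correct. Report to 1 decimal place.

648.0 ms

Correct trials (n=9): 507, 626, 520, 493, 636, 621, 584, 619, 643
Mean correct RT = 5249/9 = 583.2222 ms
Proportion correct = 9/10
IES = 583.2222 / (9/10) = 648.025 ms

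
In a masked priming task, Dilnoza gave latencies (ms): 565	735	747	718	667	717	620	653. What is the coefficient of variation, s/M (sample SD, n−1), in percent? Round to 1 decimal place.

n = 8, Σ = 5422, M = 677.7500
Σ(x−M)² = 28009.500; s = √(28009.500/7) = 63.2563
CV = 63.2563 / 677.7500 = 0.09333 = 9.333%

9.3%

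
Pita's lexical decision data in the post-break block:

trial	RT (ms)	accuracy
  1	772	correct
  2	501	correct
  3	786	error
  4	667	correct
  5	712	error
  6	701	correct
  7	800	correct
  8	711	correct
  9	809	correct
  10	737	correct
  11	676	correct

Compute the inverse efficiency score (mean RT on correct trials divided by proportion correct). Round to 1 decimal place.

865.6 ms

Correct trials (n=9): 772, 501, 667, 701, 800, 711, 809, 737, 676
Mean correct RT = 6374/9 = 708.2222 ms
Proportion correct = 9/11
IES = 708.2222 / (9/11) = 865.605 ms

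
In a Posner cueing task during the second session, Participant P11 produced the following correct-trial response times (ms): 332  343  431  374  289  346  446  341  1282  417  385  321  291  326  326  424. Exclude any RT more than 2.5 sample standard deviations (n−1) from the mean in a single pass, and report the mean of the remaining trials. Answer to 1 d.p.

359.5 ms

n = 16, ΣRT = 6674, M = 417.125
Σ(x−M)² = 833739.75; s = √(833739.75/15) = 235.760
Cutoffs: 417.125 ± 2.5·235.760 → [-172.3, 1006.5]
Outside: 1282 → excluded.
Retained (n=15): Σ = 5392, mean = 5392/15 = 359.467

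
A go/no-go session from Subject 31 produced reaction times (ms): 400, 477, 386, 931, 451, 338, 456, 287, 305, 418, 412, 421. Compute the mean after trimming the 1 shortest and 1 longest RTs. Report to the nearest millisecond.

406 ms

Sorted: 287, 305, 338, 386, 400, 412, 418, 421, 451, 456, 477, 931
Drop lowest 1 (287) and highest 1 (931)
Remaining (n=10): Σ = 4064, mean = 4064/10 = 406.400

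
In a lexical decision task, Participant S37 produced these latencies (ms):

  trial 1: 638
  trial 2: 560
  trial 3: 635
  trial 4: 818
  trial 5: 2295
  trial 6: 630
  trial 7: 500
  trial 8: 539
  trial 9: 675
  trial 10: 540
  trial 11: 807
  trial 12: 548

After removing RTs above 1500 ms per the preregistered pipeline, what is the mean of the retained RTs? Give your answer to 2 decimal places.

626.36 ms

Excluded: 2295
Retained (n=11): Σ = 6890
Mean = 6890/11 = 626.3636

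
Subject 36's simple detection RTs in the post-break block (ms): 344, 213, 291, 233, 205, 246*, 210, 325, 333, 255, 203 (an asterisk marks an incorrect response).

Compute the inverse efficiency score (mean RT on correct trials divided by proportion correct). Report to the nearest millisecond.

Correct trials (n=10): 344, 213, 291, 233, 205, 210, 325, 333, 255, 203
Mean correct RT = 2612/10 = 261.2000 ms
Proportion correct = 10/11
IES = 261.2000 / (10/11) = 287.320 ms

287 ms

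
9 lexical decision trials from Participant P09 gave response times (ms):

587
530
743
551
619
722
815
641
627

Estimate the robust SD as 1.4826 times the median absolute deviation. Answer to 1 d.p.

Sorted: 530, 551, 587, 619, 627, 641, 722, 743, 815 → median = 627
|x − 627| sorted: 0, 8, 14, 40, 76, 95, 97, 116, 188 → MAD = 76
Robust SD ≈ 1.4826 × 76 = 112.678

112.7 ms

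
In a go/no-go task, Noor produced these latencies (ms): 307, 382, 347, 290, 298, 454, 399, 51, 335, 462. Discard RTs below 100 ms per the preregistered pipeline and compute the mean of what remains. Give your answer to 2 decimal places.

Excluded: 51
Retained (n=9): Σ = 3274
Mean = 3274/9 = 363.7778

363.78 ms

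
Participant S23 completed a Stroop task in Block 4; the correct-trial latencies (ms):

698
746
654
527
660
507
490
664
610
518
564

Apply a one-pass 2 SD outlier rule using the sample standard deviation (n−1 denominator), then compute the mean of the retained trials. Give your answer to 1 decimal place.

603.5 ms

n = 11, ΣRT = 6638, M = 603.455
Σ(x−M)² = 75598.73; s = √(75598.73/10) = 86.948
Cutoffs: 603.455 ± 2·86.948 → [429.6, 777.3]
No RTs fall outside the cutoffs; all 11 retained. Mean = 6638/11 = 603.455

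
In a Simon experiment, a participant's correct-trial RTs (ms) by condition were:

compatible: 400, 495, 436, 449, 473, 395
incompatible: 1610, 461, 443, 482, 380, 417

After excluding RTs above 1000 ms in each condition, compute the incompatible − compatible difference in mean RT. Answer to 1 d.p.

incompatible: exclude 1610
M(compatible) = 2648/6 = 441.333
M(incompatible) = 2183/5 = 436.600
Difference = 436.600 − 441.333 = -4.733 ms

-4.7 ms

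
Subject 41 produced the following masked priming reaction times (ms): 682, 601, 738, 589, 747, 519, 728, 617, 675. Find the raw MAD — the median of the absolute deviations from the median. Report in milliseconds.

63 ms

Sorted: 519, 589, 601, 617, 675, 682, 728, 738, 747 → median = 675
|x − 675|: 7, 74, 63, 86, 72, 156, 53, 58, 0
Sorted deviations: 0, 7, 53, 58, 63, 72, 74, 86, 156 → MAD = 63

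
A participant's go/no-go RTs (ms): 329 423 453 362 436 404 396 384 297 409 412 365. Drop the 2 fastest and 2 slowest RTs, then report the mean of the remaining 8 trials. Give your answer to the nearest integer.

394 ms

Sorted: 297, 329, 362, 365, 384, 396, 404, 409, 412, 423, 436, 453
Drop lowest 2 (297, 329) and highest 2 (436, 453)
Remaining (n=8): Σ = 3155, mean = 3155/8 = 394.375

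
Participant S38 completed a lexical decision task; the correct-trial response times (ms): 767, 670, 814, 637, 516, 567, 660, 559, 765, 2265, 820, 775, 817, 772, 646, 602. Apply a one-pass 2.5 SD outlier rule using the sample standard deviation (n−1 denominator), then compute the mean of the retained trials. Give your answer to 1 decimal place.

692.5 ms

n = 16, ΣRT = 12652, M = 790.750
Σ(x−M)² = 2468479.00; s = √(2468479.00/15) = 405.666
Cutoffs: 790.750 ± 2.5·405.666 → [-223.4, 1804.9]
Outside: 2265 → excluded.
Retained (n=15): Σ = 10387, mean = 10387/15 = 692.467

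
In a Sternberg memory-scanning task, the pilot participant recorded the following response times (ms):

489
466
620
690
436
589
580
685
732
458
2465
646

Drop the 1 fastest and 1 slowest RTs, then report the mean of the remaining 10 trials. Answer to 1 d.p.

Sorted: 436, 458, 466, 489, 580, 589, 620, 646, 685, 690, 732, 2465
Drop lowest 1 (436) and highest 1 (2465)
Remaining (n=10): Σ = 5955, mean = 5955/10 = 595.500

595.5 ms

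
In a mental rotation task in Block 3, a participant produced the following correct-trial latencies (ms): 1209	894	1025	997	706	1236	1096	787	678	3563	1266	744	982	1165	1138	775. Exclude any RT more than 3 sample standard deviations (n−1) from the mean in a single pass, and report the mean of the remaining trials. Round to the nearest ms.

980 ms

n = 16, ΣRT = 18261, M = 1141.312
Σ(x−M)² = 6838923.44; s = √(6838923.44/15) = 675.225
Cutoffs: 1141.312 ± 3·675.225 → [-884.4, 3167.0]
Outside: 3563 → excluded.
Retained (n=15): Σ = 14698, mean = 14698/15 = 979.867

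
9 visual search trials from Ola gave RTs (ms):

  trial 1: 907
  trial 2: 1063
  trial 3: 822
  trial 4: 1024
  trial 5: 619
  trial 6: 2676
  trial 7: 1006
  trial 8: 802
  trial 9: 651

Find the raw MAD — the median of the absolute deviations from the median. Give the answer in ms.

117 ms

Sorted: 619, 651, 802, 822, 907, 1006, 1024, 1063, 2676 → median = 907
|x − 907|: 0, 156, 85, 117, 288, 1769, 99, 105, 256
Sorted deviations: 0, 85, 99, 105, 117, 156, 256, 288, 1769 → MAD = 117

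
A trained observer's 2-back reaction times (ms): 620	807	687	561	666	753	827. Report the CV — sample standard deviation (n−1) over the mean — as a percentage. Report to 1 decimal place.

13.9%

n = 7, Σ = 4921, M = 703.0000
Σ(x−M)² = 57370.000; s = √(57370.000/6) = 97.7838
CV = 97.7838 / 703.0000 = 0.13909 = 13.909%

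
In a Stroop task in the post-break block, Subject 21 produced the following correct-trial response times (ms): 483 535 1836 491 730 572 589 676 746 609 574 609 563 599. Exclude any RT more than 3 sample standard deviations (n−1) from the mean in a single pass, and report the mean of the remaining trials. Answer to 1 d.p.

n = 14, ΣRT = 9612, M = 686.571
Σ(x−M)² = 1499671.43; s = √(1499671.43/13) = 339.646
Cutoffs: 686.571 ± 3·339.646 → [-332.4, 1705.5]
Outside: 1836 → excluded.
Retained (n=13): Σ = 7776, mean = 7776/13 = 598.154

598.2 ms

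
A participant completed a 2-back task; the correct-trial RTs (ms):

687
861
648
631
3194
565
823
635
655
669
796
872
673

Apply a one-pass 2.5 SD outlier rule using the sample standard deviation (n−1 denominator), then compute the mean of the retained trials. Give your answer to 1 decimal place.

n = 13, ΣRT = 11709, M = 900.692
Σ(x−M)² = 5810078.77; s = √(5810078.77/12) = 695.826
Cutoffs: 900.692 ± 2.5·695.826 → [-838.9, 2640.3]
Outside: 3194 → excluded.
Retained (n=12): Σ = 8515, mean = 8515/12 = 709.583

709.6 ms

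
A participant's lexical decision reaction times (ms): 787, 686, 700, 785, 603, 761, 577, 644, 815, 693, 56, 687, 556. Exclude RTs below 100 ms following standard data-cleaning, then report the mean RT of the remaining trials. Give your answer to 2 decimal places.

Excluded: 56
Retained (n=12): Σ = 8294
Mean = 8294/12 = 691.1667

691.17 ms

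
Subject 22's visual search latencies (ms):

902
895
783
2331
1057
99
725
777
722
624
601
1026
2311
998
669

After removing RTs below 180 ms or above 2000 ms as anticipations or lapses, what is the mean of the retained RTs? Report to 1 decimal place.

Excluded: 99, 2311, 2331
Retained (n=12): Σ = 9779
Mean = 9779/12 = 814.9167

814.9 ms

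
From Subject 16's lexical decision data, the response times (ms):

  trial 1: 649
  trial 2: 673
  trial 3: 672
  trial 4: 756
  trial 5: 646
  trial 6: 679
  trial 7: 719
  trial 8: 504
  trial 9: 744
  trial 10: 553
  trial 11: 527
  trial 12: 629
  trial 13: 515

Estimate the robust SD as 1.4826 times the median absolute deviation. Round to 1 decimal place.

103.8 ms

Sorted: 504, 515, 527, 553, 629, 646, 649, 672, 673, 679, 719, 744, 756 → median = 649
|x − 649| sorted: 0, 3, 20, 23, 24, 30, 70, 95, 96, 107, 122, 134, 145 → MAD = 70
Robust SD ≈ 1.4826 × 70 = 103.782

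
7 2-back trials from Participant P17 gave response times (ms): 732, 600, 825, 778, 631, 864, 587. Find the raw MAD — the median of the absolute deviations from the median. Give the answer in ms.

Sorted: 587, 600, 631, 732, 778, 825, 864 → median = 732
|x − 732|: 0, 132, 93, 46, 101, 132, 145
Sorted deviations: 0, 46, 93, 101, 132, 132, 145 → MAD = 101

101 ms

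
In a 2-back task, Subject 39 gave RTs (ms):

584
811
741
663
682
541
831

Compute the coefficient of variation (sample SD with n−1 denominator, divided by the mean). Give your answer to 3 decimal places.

n = 7, Σ = 4853, M = 693.2857
Σ(x−M)² = 71277.429; s = √(71277.429/6) = 108.9934
CV = 108.9934 / 693.2857 = 0.15721

0.157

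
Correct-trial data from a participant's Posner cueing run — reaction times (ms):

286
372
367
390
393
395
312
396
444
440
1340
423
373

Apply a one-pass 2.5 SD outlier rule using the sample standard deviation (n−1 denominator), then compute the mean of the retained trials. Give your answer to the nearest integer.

n = 13, ΣRT = 5931, M = 456.231
Σ(x−M)² = 870092.31; s = √(870092.31/12) = 269.273
Cutoffs: 456.231 ± 2.5·269.273 → [-217.0, 1129.4]
Outside: 1340 → excluded.
Retained (n=12): Σ = 4591, mean = 4591/12 = 382.583

383 ms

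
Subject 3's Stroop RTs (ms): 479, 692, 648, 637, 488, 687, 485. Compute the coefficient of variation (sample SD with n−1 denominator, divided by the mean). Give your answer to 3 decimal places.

n = 7, Σ = 4116, M = 588.0000
Σ(x−M)² = 59108.000; s = √(59108.000/6) = 99.2539
CV = 99.2539 / 588.0000 = 0.16880

0.169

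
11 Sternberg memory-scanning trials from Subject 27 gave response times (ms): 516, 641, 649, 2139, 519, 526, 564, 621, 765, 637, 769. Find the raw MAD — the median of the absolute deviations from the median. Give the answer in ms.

111 ms

Sorted: 516, 519, 526, 564, 621, 637, 641, 649, 765, 769, 2139 → median = 637
|x − 637|: 121, 4, 12, 1502, 118, 111, 73, 16, 128, 0, 132
Sorted deviations: 0, 4, 12, 16, 73, 111, 118, 121, 128, 132, 1502 → MAD = 111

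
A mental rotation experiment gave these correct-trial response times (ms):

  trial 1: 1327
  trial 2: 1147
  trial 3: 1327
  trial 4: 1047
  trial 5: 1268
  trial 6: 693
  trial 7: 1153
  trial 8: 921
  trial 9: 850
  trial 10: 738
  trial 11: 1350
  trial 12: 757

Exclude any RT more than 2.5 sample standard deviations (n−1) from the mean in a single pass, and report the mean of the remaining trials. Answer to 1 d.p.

n = 12, ΣRT = 12578, M = 1048.167
Σ(x−M)² = 678251.67; s = √(678251.67/11) = 248.313
Cutoffs: 1048.167 ± 2.5·248.313 → [427.4, 1668.9]
No RTs fall outside the cutoffs; all 12 retained. Mean = 12578/12 = 1048.167

1048.2 ms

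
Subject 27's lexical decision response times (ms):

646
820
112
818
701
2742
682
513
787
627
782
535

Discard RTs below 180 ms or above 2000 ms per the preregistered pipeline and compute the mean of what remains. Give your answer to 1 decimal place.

Excluded: 112, 2742
Retained (n=10): Σ = 6911
Mean = 6911/10 = 691.1000

691.1 ms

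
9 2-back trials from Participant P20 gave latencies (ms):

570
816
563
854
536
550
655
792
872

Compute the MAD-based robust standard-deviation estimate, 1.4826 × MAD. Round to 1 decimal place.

176.4 ms

Sorted: 536, 550, 563, 570, 655, 792, 816, 854, 872 → median = 655
|x − 655| sorted: 0, 85, 92, 105, 119, 137, 161, 199, 217 → MAD = 119
Robust SD ≈ 1.4826 × 119 = 176.429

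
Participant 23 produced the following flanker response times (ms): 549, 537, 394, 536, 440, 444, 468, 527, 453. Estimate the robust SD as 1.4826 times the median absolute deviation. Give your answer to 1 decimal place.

Sorted: 394, 440, 444, 453, 468, 527, 536, 537, 549 → median = 468
|x − 468| sorted: 0, 15, 24, 28, 59, 68, 69, 74, 81 → MAD = 59
Robust SD ≈ 1.4826 × 59 = 87.473

87.5 ms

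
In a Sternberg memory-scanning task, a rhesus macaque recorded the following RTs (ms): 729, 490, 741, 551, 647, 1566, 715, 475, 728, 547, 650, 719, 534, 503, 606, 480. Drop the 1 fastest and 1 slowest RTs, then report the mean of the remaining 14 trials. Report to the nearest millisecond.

617 ms

Sorted: 475, 480, 490, 503, 534, 547, 551, 606, 647, 650, 715, 719, 728, 729, 741, 1566
Drop lowest 1 (475) and highest 1 (1566)
Remaining (n=14): Σ = 8640, mean = 8640/14 = 617.143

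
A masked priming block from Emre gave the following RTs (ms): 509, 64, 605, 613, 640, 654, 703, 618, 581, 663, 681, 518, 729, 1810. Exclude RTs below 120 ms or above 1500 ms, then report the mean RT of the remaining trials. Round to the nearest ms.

Excluded: 64, 1810
Retained (n=12): Σ = 7514
Mean = 7514/12 = 626.1667

626 ms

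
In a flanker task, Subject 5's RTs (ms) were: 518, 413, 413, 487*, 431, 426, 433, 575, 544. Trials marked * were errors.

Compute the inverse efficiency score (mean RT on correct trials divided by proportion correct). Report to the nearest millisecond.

Correct trials (n=8): 518, 413, 413, 431, 426, 433, 575, 544
Mean correct RT = 3753/8 = 469.1250 ms
Proportion correct = 8/9
IES = 469.1250 / (8/9) = 527.766 ms

528 ms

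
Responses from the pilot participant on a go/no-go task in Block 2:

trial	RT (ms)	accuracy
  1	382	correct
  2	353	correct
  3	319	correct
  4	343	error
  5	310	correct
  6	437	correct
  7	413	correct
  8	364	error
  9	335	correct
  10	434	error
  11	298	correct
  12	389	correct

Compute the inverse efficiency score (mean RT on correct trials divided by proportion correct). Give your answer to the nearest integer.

479 ms

Correct trials (n=9): 382, 353, 319, 310, 437, 413, 335, 298, 389
Mean correct RT = 3236/9 = 359.5556 ms
Proportion correct = 9/12
IES = 359.5556 / (9/12) = 479.407 ms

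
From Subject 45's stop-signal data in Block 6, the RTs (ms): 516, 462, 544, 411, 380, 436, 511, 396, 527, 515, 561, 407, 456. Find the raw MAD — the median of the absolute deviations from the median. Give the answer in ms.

Sorted: 380, 396, 407, 411, 436, 456, 462, 511, 515, 516, 527, 544, 561 → median = 462
|x − 462|: 54, 0, 82, 51, 82, 26, 49, 66, 65, 53, 99, 55, 6
Sorted deviations: 0, 6, 26, 49, 51, 53, 54, 55, 65, 66, 82, 82, 99 → MAD = 54

54 ms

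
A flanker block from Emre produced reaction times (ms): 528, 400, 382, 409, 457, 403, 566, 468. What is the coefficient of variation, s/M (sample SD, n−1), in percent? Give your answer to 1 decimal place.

n = 8, Σ = 3613, M = 451.6250
Σ(x−M)² = 30905.875; s = √(30905.875/7) = 66.4464
CV = 66.4464 / 451.6250 = 0.14713 = 14.713%

14.7%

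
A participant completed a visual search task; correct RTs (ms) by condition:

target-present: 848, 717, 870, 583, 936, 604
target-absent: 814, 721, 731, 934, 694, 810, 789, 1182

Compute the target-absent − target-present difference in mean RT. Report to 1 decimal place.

M(target-present) = 4558/6 = 759.667
M(target-absent) = 6675/8 = 834.375
Difference = 834.375 − 759.667 = 74.708 ms

74.7 ms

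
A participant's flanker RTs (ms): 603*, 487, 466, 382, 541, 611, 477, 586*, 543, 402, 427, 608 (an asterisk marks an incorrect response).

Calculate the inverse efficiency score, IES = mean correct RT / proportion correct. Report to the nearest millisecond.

Correct trials (n=10): 487, 466, 382, 541, 611, 477, 543, 402, 427, 608
Mean correct RT = 4944/10 = 494.4000 ms
Proportion correct = 10/12
IES = 494.4000 / (10/12) = 593.280 ms

593 ms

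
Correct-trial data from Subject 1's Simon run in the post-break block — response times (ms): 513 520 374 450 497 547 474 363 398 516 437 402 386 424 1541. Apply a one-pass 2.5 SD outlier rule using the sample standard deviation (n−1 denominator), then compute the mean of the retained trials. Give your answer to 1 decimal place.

450.1 ms

n = 15, ΣRT = 7842, M = 522.800
Σ(x−M)² = 1159496.40; s = √(1159496.40/14) = 287.787
Cutoffs: 522.800 ± 2.5·287.787 → [-196.7, 1242.3]
Outside: 1541 → excluded.
Retained (n=14): Σ = 6301, mean = 6301/14 = 450.071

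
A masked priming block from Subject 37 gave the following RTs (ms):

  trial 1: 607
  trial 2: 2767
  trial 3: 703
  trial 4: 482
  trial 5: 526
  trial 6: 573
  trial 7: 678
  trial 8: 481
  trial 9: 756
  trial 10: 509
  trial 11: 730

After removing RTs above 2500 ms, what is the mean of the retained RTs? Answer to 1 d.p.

Excluded: 2767
Retained (n=10): Σ = 6045
Mean = 6045/10 = 604.5000

604.5 ms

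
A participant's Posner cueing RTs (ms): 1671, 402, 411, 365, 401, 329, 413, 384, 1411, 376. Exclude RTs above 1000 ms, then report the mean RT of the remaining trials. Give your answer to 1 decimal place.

Excluded: 1411, 1671
Retained (n=8): Σ = 3081
Mean = 3081/8 = 385.1250

385.1 ms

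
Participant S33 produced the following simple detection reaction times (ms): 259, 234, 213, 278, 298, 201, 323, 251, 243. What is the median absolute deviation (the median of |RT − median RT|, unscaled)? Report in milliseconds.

Sorted: 201, 213, 234, 243, 251, 259, 278, 298, 323 → median = 251
|x − 251|: 8, 17, 38, 27, 47, 50, 72, 0, 8
Sorted deviations: 0, 8, 8, 17, 27, 38, 47, 50, 72 → MAD = 27

27 ms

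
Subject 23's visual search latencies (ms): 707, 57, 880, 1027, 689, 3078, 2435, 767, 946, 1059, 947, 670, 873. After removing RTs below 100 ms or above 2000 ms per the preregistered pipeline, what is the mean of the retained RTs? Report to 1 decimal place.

Excluded: 57, 2435, 3078
Retained (n=10): Σ = 8565
Mean = 8565/10 = 856.5000

856.5 ms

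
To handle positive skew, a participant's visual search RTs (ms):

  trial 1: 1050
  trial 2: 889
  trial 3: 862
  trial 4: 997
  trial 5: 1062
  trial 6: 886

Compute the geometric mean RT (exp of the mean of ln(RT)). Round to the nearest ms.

ln(RT): 6.9565, 6.7901, 6.7593, 6.9048, 6.9679, 6.7867
Mean ln(RT) = 41.1653/6 = 6.86088
Geometric mean = exp(6.86088) = 954.21 ms

954 ms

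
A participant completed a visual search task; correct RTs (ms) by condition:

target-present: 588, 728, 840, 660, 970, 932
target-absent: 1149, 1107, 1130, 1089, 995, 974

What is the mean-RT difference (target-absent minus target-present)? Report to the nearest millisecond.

M(target-present) = 4718/6 = 786.333
M(target-absent) = 6444/6 = 1074.000
Difference = 1074.000 − 786.333 = 287.667 ms

288 ms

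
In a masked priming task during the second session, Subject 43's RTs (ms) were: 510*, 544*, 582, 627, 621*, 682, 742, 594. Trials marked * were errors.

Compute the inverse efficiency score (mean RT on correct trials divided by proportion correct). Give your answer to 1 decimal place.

1032.6 ms

Correct trials (n=5): 582, 627, 682, 742, 594
Mean correct RT = 3227/5 = 645.4000 ms
Proportion correct = 5/8
IES = 645.4000 / (5/8) = 1032.640 ms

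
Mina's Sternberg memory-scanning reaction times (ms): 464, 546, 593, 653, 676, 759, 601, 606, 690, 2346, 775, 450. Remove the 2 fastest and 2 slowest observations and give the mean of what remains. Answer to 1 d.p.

640.5 ms

Sorted: 450, 464, 546, 593, 601, 606, 653, 676, 690, 759, 775, 2346
Drop lowest 2 (450, 464) and highest 2 (775, 2346)
Remaining (n=8): Σ = 5124, mean = 5124/8 = 640.500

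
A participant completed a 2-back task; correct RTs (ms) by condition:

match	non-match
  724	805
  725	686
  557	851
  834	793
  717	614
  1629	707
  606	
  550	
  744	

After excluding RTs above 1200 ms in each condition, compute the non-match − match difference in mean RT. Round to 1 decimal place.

match: exclude 1629
M(match) = 5457/8 = 682.125
M(non-match) = 4456/6 = 742.667
Difference = 742.667 − 682.125 = 60.542 ms

60.5 ms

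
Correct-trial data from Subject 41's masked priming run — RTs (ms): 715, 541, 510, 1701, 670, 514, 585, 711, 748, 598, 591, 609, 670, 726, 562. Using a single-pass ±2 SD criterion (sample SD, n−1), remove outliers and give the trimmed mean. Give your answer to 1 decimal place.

625.0 ms

n = 15, ΣRT = 10451, M = 696.733
Σ(x−M)² = 1165778.93; s = √(1165778.93/14) = 288.565
Cutoffs: 696.733 ± 2·288.565 → [119.6, 1273.9]
Outside: 1701 → excluded.
Retained (n=14): Σ = 8750, mean = 8750/14 = 625.000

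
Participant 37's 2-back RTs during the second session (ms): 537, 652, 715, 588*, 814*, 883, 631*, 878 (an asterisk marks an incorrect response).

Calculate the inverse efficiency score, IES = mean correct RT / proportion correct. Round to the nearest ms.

Correct trials (n=5): 537, 652, 715, 883, 878
Mean correct RT = 3665/5 = 733.0000 ms
Proportion correct = 5/8
IES = 733.0000 / (5/8) = 1172.800 ms

1173 ms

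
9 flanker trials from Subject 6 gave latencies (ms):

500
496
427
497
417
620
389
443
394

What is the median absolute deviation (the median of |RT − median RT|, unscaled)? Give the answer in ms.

53 ms

Sorted: 389, 394, 417, 427, 443, 496, 497, 500, 620 → median = 443
|x − 443|: 57, 53, 16, 54, 26, 177, 54, 0, 49
Sorted deviations: 0, 16, 26, 49, 53, 54, 54, 57, 177 → MAD = 53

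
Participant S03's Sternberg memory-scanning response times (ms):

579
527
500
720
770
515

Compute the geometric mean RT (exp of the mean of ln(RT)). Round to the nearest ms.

593 ms

ln(RT): 6.3613, 6.2672, 6.2146, 6.5793, 6.6464, 6.2442
Mean ln(RT) = 38.3129/6 = 6.38549
Geometric mean = exp(6.38549) = 593.17 ms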